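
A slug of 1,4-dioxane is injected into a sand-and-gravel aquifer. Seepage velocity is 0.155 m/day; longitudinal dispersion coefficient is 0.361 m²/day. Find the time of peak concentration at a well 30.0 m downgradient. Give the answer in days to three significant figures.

For the 1D instantaneous-source solution, setting ∂C/∂t = 0 at fixed x gives v²t² + 2Dt − x² = 0, so t = (√(D² + v²x²) − D)/v².
√(D² + v²x²) = √(0.361² + 0.155² × 30.0²) = 4.664; v² = 0.024025.
t = (4.664 − 0.361)/0.024025 = 179 days (vs. the pure-advection estimate x/v = 194 d).

179 days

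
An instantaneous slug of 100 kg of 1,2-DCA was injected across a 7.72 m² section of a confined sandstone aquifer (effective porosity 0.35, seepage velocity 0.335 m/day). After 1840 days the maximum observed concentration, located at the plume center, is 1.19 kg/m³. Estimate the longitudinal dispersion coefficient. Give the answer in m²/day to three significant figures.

0.0418 m²/day

At the plume center C_max = M/(n_e·A·√(4πDt)), so D = M²/(4πt·(n_e·A·C_max)²).
n_e·A·C_max = 0.35 × 7.72 × 1.19 = 3.215 kg/m.
D = 100²/(4π × 1840 × 3.215²) = 0.0418 m²/day.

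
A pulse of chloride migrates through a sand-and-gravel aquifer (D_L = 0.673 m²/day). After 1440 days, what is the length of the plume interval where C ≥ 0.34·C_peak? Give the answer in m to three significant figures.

The plume is Gaussian with σ = √(2Dt) = √(2 × 0.673 × 1440) = 44.03 m.
C/C_peak = exp(−Δx²/(2σ²)) = 0.34 ⇒ Δx = σ·√(−2 ln 0.34) = 44.03 × 1.469 = 64.68 m.
Width = 2Δx = 129 m.

129 m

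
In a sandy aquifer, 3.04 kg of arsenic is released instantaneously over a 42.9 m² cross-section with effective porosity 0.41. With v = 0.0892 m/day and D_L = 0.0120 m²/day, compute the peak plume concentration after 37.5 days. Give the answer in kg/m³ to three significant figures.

The peak of an instantaneous 1D plume sits at x = vt; there the Gaussian factor is 1 and C_max = M/(n_e·A·√(4πDt)), where n_e·A is the pore area the mass is dissolved in.
√(4πDt) = √(4π × 0.0120 × 37.5) = 2.378 m, so C_max = 3.04/(0.41 × 42.9 × 2.378) = 0.0727 kg/m³.

0.0727 kg/m³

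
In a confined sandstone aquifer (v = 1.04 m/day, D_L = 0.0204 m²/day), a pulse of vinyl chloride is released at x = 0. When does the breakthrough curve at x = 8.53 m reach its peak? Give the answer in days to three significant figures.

For the 1D instantaneous-source solution, setting ∂C/∂t = 0 at fixed x gives v²t² + 2Dt − x² = 0, so t = (√(D² + v²x²) − D)/v².
√(D² + v²x²) = √(0.0204² + 1.04² × 8.53²) = 8.871; v² = 1.0816.
t = (8.871 − 0.0204)/1.0816 = 8.18 days (vs. the pure-advection estimate x/v = 8.20 d).

8.18 days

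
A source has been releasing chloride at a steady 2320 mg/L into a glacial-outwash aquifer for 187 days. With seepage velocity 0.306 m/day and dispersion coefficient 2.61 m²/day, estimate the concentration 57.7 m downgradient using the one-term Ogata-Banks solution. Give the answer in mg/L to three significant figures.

1150 mg/L

For a continuous step input, C/C₀ ≈ ½·erfc((x−vt)/(2√(Dt))).
vt = 0.306 × 187 = 57.222 m and 2√(Dt) = 2√(2.61 × 187) = 44.18 m.
Argument (x−vt)/(2√(Dt)) = (57.7 − 57.222)/44.18 = 0.01082; ½·erfc(0.01082) = 0.4939.
C = 2320 × 0.4939 = 1150 mg/L.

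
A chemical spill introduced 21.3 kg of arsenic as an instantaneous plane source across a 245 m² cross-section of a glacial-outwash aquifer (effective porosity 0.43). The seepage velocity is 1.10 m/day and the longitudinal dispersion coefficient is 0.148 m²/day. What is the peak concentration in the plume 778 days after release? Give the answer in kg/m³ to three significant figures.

The peak of an instantaneous 1D plume sits at x = vt; there the Gaussian factor is 1 and C_max = M/(n_e·A·√(4πDt)), where n_e·A is the pore area the mass is dissolved in.
√(4πDt) = √(4π × 0.148 × 778) = 38.04 m, so C_max = 21.3/(0.43 × 245 × 38.04) = 0.00532 kg/m³.

0.00532 kg/m³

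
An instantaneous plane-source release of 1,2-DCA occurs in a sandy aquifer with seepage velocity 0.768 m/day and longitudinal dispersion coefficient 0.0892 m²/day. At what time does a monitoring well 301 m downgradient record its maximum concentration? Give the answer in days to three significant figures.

392 days

For the 1D instantaneous-source solution, setting ∂C/∂t = 0 at fixed x gives v²t² + 2Dt − x² = 0, so t = (√(D² + v²x²) − D)/v².
√(D² + v²x²) = √(0.0892² + 0.768² × 301²) = 231.2; v² = 0.589824.
t = (231.2 − 0.0892)/0.589824 = 392 days (vs. the pure-advection estimate x/v = 392 d).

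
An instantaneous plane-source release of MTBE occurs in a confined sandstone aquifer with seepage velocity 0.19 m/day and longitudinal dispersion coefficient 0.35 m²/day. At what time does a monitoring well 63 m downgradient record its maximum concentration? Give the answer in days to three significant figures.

322 days

For the 1D instantaneous-source solution, setting ∂C/∂t = 0 at fixed x gives v²t² + 2Dt − x² = 0, so t = (√(D² + v²x²) − D)/v².
√(D² + v²x²) = √(0.35² + 0.19² × 63²) = 11.98; v² = 0.0361.
t = (11.98 − 0.35)/0.0361 = 322 days (vs. the pure-advection estimate x/v = 332 d).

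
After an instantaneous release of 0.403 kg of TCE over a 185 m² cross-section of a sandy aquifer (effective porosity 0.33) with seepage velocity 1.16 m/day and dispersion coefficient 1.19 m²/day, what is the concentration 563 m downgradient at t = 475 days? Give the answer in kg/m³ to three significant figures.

For an instantaneous plane source, C(x,t) = M/(n_e·A·√(4πDt)) · exp(−(x−vt)²/(4Dt)), with n_e·A the pore (flow) area.
Plume center vt = 1.16 × 475 = 551 m, so the well at 563 m is 12 m downgradient of the peak.
√(4πDt) = 84.28 m, giving peak height M/(n_e·A·√(4πDt)) = 0.403/(0.33 × 185 × 84.28) = 7.832e-05 kg/m³.
(x−vt)²/(4Dt) = (12)²/(4 × 1.19 × 475) = 0.06369; exp(−0.06369) = 0.9383.
C = 7.832e-05 × 0.9383 = 7.35e-05 kg/m³.

7.35e-05 kg/m³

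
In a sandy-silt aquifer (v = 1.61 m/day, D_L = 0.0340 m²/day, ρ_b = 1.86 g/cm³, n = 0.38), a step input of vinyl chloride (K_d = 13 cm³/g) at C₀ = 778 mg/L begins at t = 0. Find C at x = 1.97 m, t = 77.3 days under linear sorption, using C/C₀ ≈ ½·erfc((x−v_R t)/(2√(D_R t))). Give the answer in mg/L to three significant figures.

Retardation factor R = 1 + ρ_b·K_d/n = 1 + 1.86 × 13/0.38 = 64.63.
Sorption retards both mechanisms: v_R = v/R = 0.02491 m/day, D_R = D/R = 0.0005261 m²/day.
v_R·t = 0.02491 × 77.3 = 1.925543 m; 2√(D_R t) = 0.4033 m; argument = (1.97 − 1.925543)/0.4033 = 0.1102.
C = C₀ × ½·erfc(0.1102) = 778 × 0.4381 = 341 mg/L.

341 mg/L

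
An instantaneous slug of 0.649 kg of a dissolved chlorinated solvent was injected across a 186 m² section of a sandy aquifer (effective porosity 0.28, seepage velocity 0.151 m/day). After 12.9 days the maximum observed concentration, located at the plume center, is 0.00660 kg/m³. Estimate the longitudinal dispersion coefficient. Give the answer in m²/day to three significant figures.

At the plume center C_max = M/(n_e·A·√(4πDt)), so D = M²/(4πt·(n_e·A·C_max)²).
n_e·A·C_max = 0.28 × 186 × 0.00660 = 0.3437 kg/m.
D = 0.649²/(4π × 12.9 × 0.3437²) = 0.0220 m²/day.

0.0220 m²/day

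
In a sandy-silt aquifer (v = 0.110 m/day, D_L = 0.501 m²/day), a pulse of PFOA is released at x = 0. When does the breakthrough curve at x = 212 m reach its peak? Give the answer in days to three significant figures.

1890 days

For the 1D instantaneous-source solution, setting ∂C/∂t = 0 at fixed x gives v²t² + 2Dt − x² = 0, so t = (√(D² + v²x²) − D)/v².
√(D² + v²x²) = √(0.501² + 0.110² × 212²) = 23.33; v² = 0.0121.
t = (23.33 − 0.501)/0.0121 = 1890 days (vs. the pure-advection estimate x/v = 1930 d).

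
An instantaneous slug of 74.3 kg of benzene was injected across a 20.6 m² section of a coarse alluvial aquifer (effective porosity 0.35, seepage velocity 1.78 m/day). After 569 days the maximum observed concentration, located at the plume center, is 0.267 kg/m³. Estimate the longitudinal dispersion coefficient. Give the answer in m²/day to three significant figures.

At the plume center C_max = M/(n_e·A·√(4πDt)), so D = M²/(4πt·(n_e·A·C_max)²).
n_e·A·C_max = 0.35 × 20.6 × 0.267 = 1.925 kg/m.
D = 74.3²/(4π × 569 × 1.925²) = 0.208 m²/day.

0.208 m²/day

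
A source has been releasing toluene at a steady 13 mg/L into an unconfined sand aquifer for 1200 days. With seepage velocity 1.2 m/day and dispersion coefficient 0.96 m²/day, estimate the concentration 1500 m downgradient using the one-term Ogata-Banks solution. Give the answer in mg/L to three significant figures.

1.37 mg/L

For a continuous step input, C/C₀ ≈ ½·erfc((x−vt)/(2√(Dt))).
vt = 1.2 × 1200 = 1440 m and 2√(Dt) = 2√(0.96 × 1200) = 67.88 m.
Argument (x−vt)/(2√(Dt)) = (1500 − 1440)/67.88 = 0.8839; ½·erfc(0.8839) = 0.1056.
C = 13 × 0.1056 = 1.37 mg/L.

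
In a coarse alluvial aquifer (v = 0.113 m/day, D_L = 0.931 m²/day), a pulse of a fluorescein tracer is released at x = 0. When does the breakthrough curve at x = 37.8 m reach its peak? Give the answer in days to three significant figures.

269 days

For the 1D instantaneous-source solution, setting ∂C/∂t = 0 at fixed x gives v²t² + 2Dt − x² = 0, so t = (√(D² + v²x²) − D)/v².
√(D² + v²x²) = √(0.931² + 0.113² × 37.8²) = 4.372; v² = 0.012769.
t = (4.372 − 0.931)/0.012769 = 269 days (vs. the pure-advection estimate x/v = 335 d).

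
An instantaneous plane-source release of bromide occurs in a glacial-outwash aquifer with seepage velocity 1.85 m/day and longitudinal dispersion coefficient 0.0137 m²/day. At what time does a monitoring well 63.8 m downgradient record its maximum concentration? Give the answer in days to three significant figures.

34.5 days

For the 1D instantaneous-source solution, setting ∂C/∂t = 0 at fixed x gives v²t² + 2Dt − x² = 0, so t = (√(D² + v²x²) − D)/v².
√(D² + v²x²) = √(0.0137² + 1.85² × 63.8²) = 118.0; v² = 3.4225.
t = (118.0 − 0.0137)/3.4225 = 34.5 days (vs. the pure-advection estimate x/v = 34.5 d).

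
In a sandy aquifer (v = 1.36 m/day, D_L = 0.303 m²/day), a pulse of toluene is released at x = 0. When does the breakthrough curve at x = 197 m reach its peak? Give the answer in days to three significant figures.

145 days

For the 1D instantaneous-source solution, setting ∂C/∂t = 0 at fixed x gives v²t² + 2Dt − x² = 0, so t = (√(D² + v²x²) − D)/v².
√(D² + v²x²) = √(0.303² + 1.36² × 197²) = 267.9; v² = 1.8496.
t = (267.9 − 0.303)/1.8496 = 145 days (vs. the pure-advection estimate x/v = 145 d).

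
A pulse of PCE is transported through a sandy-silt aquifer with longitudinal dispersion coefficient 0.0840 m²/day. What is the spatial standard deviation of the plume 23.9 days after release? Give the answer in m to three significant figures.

Dispersive spreading gives a Gaussian with σ² = 2Dt; advection only shifts the center.
σ = √(2 × 0.0840 × 23.9) = 2.00 m.

2.00 m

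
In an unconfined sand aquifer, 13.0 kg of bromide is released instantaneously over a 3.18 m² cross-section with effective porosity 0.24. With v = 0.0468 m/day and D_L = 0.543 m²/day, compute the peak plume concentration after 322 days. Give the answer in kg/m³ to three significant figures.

The peak of an instantaneous 1D plume sits at x = vt; there the Gaussian factor is 1 and C_max = M/(n_e·A·√(4πDt)), where n_e·A is the pore area the mass is dissolved in.
√(4πDt) = √(4π × 0.543 × 322) = 46.87 m, so C_max = 13.0/(0.24 × 3.18 × 46.87) = 0.363 kg/m³.

0.363 kg/m³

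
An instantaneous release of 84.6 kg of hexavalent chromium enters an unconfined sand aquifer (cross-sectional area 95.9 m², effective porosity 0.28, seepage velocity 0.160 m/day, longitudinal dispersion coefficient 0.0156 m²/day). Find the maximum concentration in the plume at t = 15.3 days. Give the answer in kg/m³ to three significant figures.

1.82 kg/m³

The peak of an instantaneous 1D plume sits at x = vt; there the Gaussian factor is 1 and C_max = M/(n_e·A·√(4πDt)), where n_e·A is the pore area the mass is dissolved in.
√(4πDt) = √(4π × 0.0156 × 15.3) = 1.732 m, so C_max = 84.6/(0.28 × 95.9 × 1.732) = 1.82 kg/m³.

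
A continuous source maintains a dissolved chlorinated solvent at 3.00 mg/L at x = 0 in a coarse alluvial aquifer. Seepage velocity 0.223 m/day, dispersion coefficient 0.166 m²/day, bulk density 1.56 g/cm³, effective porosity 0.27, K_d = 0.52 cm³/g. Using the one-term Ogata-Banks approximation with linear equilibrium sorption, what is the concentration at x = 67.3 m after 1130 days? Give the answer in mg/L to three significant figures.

0.977 mg/L

Retardation factor R = 1 + ρ_b·K_d/n = 1 + 1.56 × 0.52/0.27 = 4.004.
Sorption retards both mechanisms: v_R = v/R = 0.05569 m/day, D_R = D/R = 0.04146 m²/day.
v_R·t = 0.05569 × 1130 = 62.9297 m; 2√(D_R t) = 13.69 m; argument = (67.3 − 62.9297)/13.69 = 0.3192.
C = C₀ × ½·erfc(0.3192) = 3.00 × 0.3258 = 0.977 mg/L.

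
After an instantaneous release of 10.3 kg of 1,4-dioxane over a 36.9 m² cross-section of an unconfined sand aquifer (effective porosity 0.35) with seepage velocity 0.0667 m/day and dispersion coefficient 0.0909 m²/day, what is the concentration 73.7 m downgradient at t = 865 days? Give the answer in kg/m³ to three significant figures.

0.0112 kg/m³

For an instantaneous plane source, C(x,t) = M/(n_e·A·√(4πDt)) · exp(−(x−vt)²/(4Dt)), with n_e·A the pore (flow) area.
Plume center vt = 0.0667 × 865 = 57.6955 m, so the well at 73.7 m is 16.0045 m downgradient of the peak.
√(4πDt) = 31.43 m, giving peak height M/(n_e·A·√(4πDt)) = 10.3/(0.35 × 36.9 × 31.43) = 0.02537 kg/m³.
(x−vt)²/(4Dt) = (16.0045)²/(4 × 0.0909 × 865) = 0.8144; exp(−0.8144) = 0.4429.
C = 0.02537 × 0.4429 = 0.0112 kg/m³.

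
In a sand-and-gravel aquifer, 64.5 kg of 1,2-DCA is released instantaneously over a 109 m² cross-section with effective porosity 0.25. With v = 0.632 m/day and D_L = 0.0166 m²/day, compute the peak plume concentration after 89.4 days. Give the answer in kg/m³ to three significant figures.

The peak of an instantaneous 1D plume sits at x = vt; there the Gaussian factor is 1 and C_max = M/(n_e·A·√(4πDt)), where n_e·A is the pore area the mass is dissolved in.
√(4πDt) = √(4π × 0.0166 × 89.4) = 4.318 m, so C_max = 64.5/(0.25 × 109 × 4.318) = 0.548 kg/m³.

0.548 kg/m³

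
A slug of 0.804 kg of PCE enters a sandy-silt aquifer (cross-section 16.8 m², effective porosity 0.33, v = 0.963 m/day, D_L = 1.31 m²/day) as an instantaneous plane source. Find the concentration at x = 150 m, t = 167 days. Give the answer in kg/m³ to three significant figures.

0.00242 kg/m³

For an instantaneous plane source, C(x,t) = M/(n_e·A·√(4πDt)) · exp(−(x−vt)²/(4Dt)), with n_e·A the pore (flow) area.
Plume center vt = 0.963 × 167 = 160.821 m, so the well at 150 m is 10.821 m upgradient of the peak.
√(4πDt) = 52.43 m, giving peak height M/(n_e·A·√(4πDt)) = 0.804/(0.33 × 16.8 × 52.43) = 0.002766 kg/m³.
(x−vt)²/(4Dt) = (-10.821)²/(4 × 1.31 × 167) = 0.1338; exp(−0.1338) = 0.8748.
C = 0.002766 × 0.8748 = 0.00242 kg/m³.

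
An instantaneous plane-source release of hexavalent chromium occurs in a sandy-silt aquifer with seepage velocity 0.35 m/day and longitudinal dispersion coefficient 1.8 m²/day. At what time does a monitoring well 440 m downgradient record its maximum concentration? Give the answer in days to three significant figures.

For the 1D instantaneous-source solution, setting ∂C/∂t = 0 at fixed x gives v²t² + 2Dt − x² = 0, so t = (√(D² + v²x²) − D)/v².
√(D² + v²x²) = √(1.8² + 0.35² × 440²) = 154.0; v² = 0.1225.
t = (154.0 − 1.8)/0.1225 = 1240 days (vs. the pure-advection estimate x/v = 1260 d).

1240 days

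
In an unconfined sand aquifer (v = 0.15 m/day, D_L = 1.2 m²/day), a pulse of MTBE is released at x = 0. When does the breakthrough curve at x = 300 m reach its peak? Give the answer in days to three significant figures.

1950 days

For the 1D instantaneous-source solution, setting ∂C/∂t = 0 at fixed x gives v²t² + 2Dt − x² = 0, so t = (√(D² + v²x²) − D)/v².
√(D² + v²x²) = √(1.2² + 0.15² × 300²) = 45.02; v² = 0.0225.
t = (45.02 − 1.2)/0.0225 = 1950 days (vs. the pure-advection estimate x/v = 2000 d).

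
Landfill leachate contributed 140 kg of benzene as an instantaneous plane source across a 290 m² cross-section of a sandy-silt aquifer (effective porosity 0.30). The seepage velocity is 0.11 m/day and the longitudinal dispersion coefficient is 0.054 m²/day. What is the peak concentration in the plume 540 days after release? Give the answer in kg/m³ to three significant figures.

0.0841 kg/m³

The peak of an instantaneous 1D plume sits at x = vt; there the Gaussian factor is 1 and C_max = M/(n_e·A·√(4πDt)), where n_e·A is the pore area the mass is dissolved in.
√(4πDt) = √(4π × 0.054 × 540) = 19.14 m, so C_max = 140/(0.30 × 290 × 19.14) = 0.0841 kg/m³.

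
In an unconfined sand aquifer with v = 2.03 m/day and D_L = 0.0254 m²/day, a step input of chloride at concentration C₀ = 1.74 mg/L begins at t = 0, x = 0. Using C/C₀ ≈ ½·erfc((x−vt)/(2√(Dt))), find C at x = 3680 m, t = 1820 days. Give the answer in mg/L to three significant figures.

1.63 mg/L

For a continuous step input, C/C₀ ≈ ½·erfc((x−vt)/(2√(Dt))).
vt = 2.03 × 1820 = 3694.6 m and 2√(Dt) = 2√(0.0254 × 1820) = 13.60 m.
Argument (x−vt)/(2√(Dt)) = (3680 − 3694.6)/13.60 = -1.074; ½·erfc(-1.074) = 0.9356.
C = 1.74 × 0.9356 = 1.63 mg/L.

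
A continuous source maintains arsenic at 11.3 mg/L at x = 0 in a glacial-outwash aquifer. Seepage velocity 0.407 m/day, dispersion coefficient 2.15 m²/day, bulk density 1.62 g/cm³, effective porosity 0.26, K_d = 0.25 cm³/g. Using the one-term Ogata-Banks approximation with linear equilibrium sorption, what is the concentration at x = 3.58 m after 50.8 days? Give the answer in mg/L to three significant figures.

7.76 mg/L

Retardation factor R = 1 + ρ_b·K_d/n = 1 + 1.62 × 0.25/0.26 = 2.558.
Sorption retards both mechanisms: v_R = v/R = 0.1591 m/day, D_R = D/R = 0.8405 m²/day.
v_R·t = 0.1591 × 50.8 = 8.08228 m; 2√(D_R t) = 13.07 m; argument = (3.58 − 8.08228)/13.07 = -0.3445.
C = C₀ × ½·erfc(-0.3445) = 11.3 × 0.6869 = 7.76 mg/L.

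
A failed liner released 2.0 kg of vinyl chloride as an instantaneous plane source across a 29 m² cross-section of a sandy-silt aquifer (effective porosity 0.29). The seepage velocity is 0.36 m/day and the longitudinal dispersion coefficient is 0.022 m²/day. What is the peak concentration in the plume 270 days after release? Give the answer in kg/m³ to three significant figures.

0.0275 kg/m³

The peak of an instantaneous 1D plume sits at x = vt; there the Gaussian factor is 1 and C_max = M/(n_e·A·√(4πDt)), where n_e·A is the pore area the mass is dissolved in.
√(4πDt) = √(4π × 0.022 × 270) = 8.640 m, so C_max = 2.0/(0.29 × 29 × 8.640) = 0.0275 kg/m³.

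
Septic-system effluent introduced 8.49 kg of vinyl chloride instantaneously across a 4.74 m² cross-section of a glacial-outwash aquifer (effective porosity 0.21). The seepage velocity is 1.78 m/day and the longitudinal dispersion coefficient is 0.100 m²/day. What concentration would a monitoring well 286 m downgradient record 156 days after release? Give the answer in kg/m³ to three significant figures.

0.201 kg/m³

For an instantaneous plane source, C(x,t) = M/(n_e·A·√(4πDt)) · exp(−(x−vt)²/(4Dt)), with n_e·A the pore (flow) area.
Plume center vt = 1.78 × 156 = 277.68 m, so the well at 286 m is 8.32 m downgradient of the peak.
√(4πDt) = 14.00 m, giving peak height M/(n_e·A·√(4πDt)) = 8.49/(0.21 × 4.74 × 14.00) = 0.6092 kg/m³.
(x−vt)²/(4Dt) = (8.32)²/(4 × 0.100 × 156) = 1.109; exp(−1.109) = 0.3299.
C = 0.6092 × 0.3299 = 0.201 kg/m³.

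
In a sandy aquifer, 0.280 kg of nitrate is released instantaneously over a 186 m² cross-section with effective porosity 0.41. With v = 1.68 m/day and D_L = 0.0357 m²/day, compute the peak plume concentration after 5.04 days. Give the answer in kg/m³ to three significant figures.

The peak of an instantaneous 1D plume sits at x = vt; there the Gaussian factor is 1 and C_max = M/(n_e·A·√(4πDt)), where n_e·A is the pore area the mass is dissolved in.
√(4πDt) = √(4π × 0.0357 × 5.04) = 1.504 m, so C_max = 0.280/(0.41 × 186 × 1.504) = 0.00244 kg/m³.

0.00244 kg/m³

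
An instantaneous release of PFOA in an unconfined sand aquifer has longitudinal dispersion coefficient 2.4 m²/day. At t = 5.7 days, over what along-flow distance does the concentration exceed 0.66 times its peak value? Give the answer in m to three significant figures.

The plume is Gaussian with σ = √(2Dt) = √(2 × 2.4 × 5.7) = 5.231 m.
C/C_peak = exp(−Δx²/(2σ²)) = 0.66 ⇒ Δx = σ·√(−2 ln 0.66) = 5.231 × 0.9116 = 4.769 m.
Width = 2Δx = 9.54 m.

9.54 m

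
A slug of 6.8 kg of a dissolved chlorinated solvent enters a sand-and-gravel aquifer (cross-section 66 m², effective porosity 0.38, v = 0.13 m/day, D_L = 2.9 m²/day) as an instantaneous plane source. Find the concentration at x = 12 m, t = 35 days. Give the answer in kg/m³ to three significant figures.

For an instantaneous plane source, C(x,t) = M/(n_e·A·√(4πDt)) · exp(−(x−vt)²/(4Dt)), with n_e·A the pore (flow) area.
Plume center vt = 0.13 × 35 = 4.55 m, so the well at 12 m is 7.45 m downgradient of the peak.
√(4πDt) = 35.71 m, giving peak height M/(n_e·A·√(4πDt)) = 6.8/(0.38 × 66 × 35.71) = 0.007593 kg/m³.
(x−vt)²/(4Dt) = (7.45)²/(4 × 2.9 × 35) = 0.1367; exp(−0.1367) = 0.8722.
C = 0.007593 × 0.8722 = 0.00662 kg/m³.

0.00662 kg/m³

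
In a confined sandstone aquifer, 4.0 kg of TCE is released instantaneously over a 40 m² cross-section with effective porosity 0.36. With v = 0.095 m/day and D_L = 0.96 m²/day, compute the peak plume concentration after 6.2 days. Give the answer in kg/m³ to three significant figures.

The peak of an instantaneous 1D plume sits at x = vt; there the Gaussian factor is 1 and C_max = M/(n_e·A·√(4πDt)), where n_e·A is the pore area the mass is dissolved in.
√(4πDt) = √(4π × 0.96 × 6.2) = 8.648 m, so C_max = 4.0/(0.36 × 40 × 8.648) = 0.0321 kg/m³.

0.0321 kg/m³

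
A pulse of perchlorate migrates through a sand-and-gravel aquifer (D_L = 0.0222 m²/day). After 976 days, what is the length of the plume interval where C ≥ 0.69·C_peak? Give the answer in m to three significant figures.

11.3 m

The plume is Gaussian with σ = √(2Dt) = √(2 × 0.0222 × 976) = 6.583 m.
C/C_peak = exp(−Δx²/(2σ²)) = 0.69 ⇒ Δx = σ·√(−2 ln 0.69) = 6.583 × 0.8615 = 5.671 m.
Width = 2Δx = 11.3 m.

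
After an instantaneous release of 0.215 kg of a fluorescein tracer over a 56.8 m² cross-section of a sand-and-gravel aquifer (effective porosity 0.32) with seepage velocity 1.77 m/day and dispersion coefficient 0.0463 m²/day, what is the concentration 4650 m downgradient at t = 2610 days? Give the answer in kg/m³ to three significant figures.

For an instantaneous plane source, C(x,t) = M/(n_e·A·√(4πDt)) · exp(−(x−vt)²/(4Dt)), with n_e·A the pore (flow) area.
Plume center vt = 1.77 × 2610 = 4619.7 m, so the well at 4650 m is 30.3 m downgradient of the peak.
√(4πDt) = 38.97 m, giving peak height M/(n_e·A·√(4πDt)) = 0.215/(0.32 × 56.8 × 38.97) = 0.0003035 kg/m³.
(x−vt)²/(4Dt) = (30.3)²/(4 × 0.0463 × 2610) = 1.899; exp(−1.899) = 0.1497.
C = 0.0003035 × 0.1497 = 4.54e-05 kg/m³.

4.54e-05 kg/m³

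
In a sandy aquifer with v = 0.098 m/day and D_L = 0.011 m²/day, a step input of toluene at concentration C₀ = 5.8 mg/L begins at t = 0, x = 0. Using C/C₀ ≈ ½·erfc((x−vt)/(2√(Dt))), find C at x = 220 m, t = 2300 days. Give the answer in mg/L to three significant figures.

4.50 mg/L

For a continuous step input, C/C₀ ≈ ½·erfc((x−vt)/(2√(Dt))).
vt = 0.098 × 2300 = 225.4 m and 2√(Dt) = 2√(0.011 × 2300) = 10.06 m.
Argument (x−vt)/(2√(Dt)) = (220 − 225.4)/10.06 = -0.5368; ½·erfc(-0.5368) = 0.7761.
C = 5.8 × 0.7761 = 4.50 mg/L.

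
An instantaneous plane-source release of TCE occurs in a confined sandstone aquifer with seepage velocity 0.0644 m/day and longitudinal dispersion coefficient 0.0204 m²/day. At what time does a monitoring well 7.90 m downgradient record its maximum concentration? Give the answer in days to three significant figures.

118 days

For the 1D instantaneous-source solution, setting ∂C/∂t = 0 at fixed x gives v²t² + 2Dt − x² = 0, so t = (√(D² + v²x²) − D)/v².
√(D² + v²x²) = √(0.0204² + 0.0644² × 7.90²) = 0.5092; v² = 0.00414736.
t = (0.5092 − 0.0204)/0.00414736 = 118 days (vs. the pure-advection estimate x/v = 123 d).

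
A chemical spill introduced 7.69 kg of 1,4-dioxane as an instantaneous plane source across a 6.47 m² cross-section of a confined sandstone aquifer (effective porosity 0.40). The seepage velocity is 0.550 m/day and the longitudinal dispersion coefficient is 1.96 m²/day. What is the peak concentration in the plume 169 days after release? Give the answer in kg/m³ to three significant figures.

The peak of an instantaneous 1D plume sits at x = vt; there the Gaussian factor is 1 and C_max = M/(n_e·A·√(4πDt)), where n_e·A is the pore area the mass is dissolved in.
√(4πDt) = √(4π × 1.96 × 169) = 64.52 m, so C_max = 7.69/(0.40 × 6.47 × 64.52) = 0.0461 kg/m³.

0.0461 kg/m³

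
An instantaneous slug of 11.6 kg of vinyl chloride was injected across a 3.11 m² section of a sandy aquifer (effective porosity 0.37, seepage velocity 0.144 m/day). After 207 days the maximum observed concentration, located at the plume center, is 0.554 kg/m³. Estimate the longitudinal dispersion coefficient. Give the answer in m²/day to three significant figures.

0.127 m²/day

At the plume center C_max = M/(n_e·A·√(4πDt)), so D = M²/(4πt·(n_e·A·C_max)²).
n_e·A·C_max = 0.37 × 3.11 × 0.554 = 0.6375 kg/m.
D = 11.6²/(4π × 207 × 0.6375²) = 0.127 m²/day.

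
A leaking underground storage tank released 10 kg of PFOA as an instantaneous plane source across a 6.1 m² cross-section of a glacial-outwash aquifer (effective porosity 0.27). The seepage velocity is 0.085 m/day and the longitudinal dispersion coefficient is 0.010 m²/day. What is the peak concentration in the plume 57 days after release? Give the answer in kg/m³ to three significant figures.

The peak of an instantaneous 1D plume sits at x = vt; there the Gaussian factor is 1 and C_max = M/(n_e·A·√(4πDt)), where n_e·A is the pore area the mass is dissolved in.
√(4πDt) = √(4π × 0.010 × 57) = 2.676 m, so C_max = 10/(0.27 × 6.1 × 2.676) = 2.27 kg/m³.

2.27 kg/m³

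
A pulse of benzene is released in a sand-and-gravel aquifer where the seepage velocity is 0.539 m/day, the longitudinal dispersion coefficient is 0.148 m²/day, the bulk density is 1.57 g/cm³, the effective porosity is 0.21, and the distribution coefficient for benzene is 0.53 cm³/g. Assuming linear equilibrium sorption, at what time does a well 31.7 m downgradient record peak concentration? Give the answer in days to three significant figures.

289 days

Retardation factor R = 1 + ρ_b·K_d/n = 1 + 1.57 × 0.53/0.21 = 4.962.
Sorption retards both mechanisms: v_R = v/R = 0.1086 m/day, D_R = D/R = 0.02983 m²/day.
Peak time from v_R²t² + 2D_R t − x² = 0: t = (√(D_R² + v_R²x²) − D_R)/v_R².
√(D_R² + v_R²x²) = √(0.02983² + 0.1086² × 31.7²) = 3.443; v_R² = 0.01179.
t = (3.443 − 0.02983)/0.01179 = 289 days.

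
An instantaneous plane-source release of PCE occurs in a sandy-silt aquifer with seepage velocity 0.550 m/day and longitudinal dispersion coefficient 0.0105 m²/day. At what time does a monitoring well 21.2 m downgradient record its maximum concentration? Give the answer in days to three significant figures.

38.5 days

For the 1D instantaneous-source solution, setting ∂C/∂t = 0 at fixed x gives v²t² + 2Dt − x² = 0, so t = (√(D² + v²x²) − D)/v².
√(D² + v²x²) = √(0.0105² + 0.550² × 21.2²) = 11.66; v² = 0.3025.
t = (11.66 − 0.0105)/0.3025 = 38.5 days (vs. the pure-advection estimate x/v = 38.5 d).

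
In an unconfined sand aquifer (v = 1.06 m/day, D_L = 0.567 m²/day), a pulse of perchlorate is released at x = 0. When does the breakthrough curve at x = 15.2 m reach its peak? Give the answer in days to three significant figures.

For the 1D instantaneous-source solution, setting ∂C/∂t = 0 at fixed x gives v²t² + 2Dt − x² = 0, so t = (√(D² + v²x²) − D)/v².
√(D² + v²x²) = √(0.567² + 1.06² × 15.2²) = 16.12; v² = 1.1236.
t = (16.12 − 0.567)/1.1236 = 13.8 days (vs. the pure-advection estimate x/v = 14.3 d).

13.8 days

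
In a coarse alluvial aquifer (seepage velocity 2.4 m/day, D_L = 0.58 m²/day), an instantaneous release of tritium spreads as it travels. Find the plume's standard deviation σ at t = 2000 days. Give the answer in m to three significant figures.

Dispersive spreading gives a Gaussian with σ² = 2Dt; advection only shifts the center.
σ = √(2 × 0.58 × 2000) = 48.2 m.

48.2 m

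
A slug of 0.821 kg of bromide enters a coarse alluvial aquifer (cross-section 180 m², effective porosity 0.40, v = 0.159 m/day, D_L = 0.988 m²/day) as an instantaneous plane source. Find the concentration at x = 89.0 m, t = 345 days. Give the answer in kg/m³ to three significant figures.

For an instantaneous plane source, C(x,t) = M/(n_e·A·√(4πDt)) · exp(−(x−vt)²/(4Dt)), with n_e·A the pore (flow) area.
Plume center vt = 0.159 × 345 = 54.855 m, so the well at 89.0 m is 34.145 m downgradient of the peak.
√(4πDt) = 65.45 m, giving peak height M/(n_e·A·√(4πDt)) = 0.821/(0.40 × 180 × 65.45) = 0.0001742 kg/m³.
(x−vt)²/(4Dt) = (34.145)²/(4 × 0.988 × 345) = 0.8551; exp(−0.8551) = 0.4252.
C = 0.0001742 × 0.4252 = 7.41e-05 kg/m³.

7.41e-05 kg/m³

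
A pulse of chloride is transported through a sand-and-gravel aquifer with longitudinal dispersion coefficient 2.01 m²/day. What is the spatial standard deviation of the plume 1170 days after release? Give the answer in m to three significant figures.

Dispersive spreading gives a Gaussian with σ² = 2Dt; advection only shifts the center.
σ = √(2 × 2.01 × 1170) = 68.6 m.

68.6 m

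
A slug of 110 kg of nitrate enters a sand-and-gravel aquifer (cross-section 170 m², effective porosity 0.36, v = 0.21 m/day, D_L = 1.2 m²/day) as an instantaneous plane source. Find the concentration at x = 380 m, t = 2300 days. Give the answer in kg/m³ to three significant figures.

0.00369 kg/m³

For an instantaneous plane source, C(x,t) = M/(n_e·A·√(4πDt)) · exp(−(x−vt)²/(4Dt)), with n_e·A the pore (flow) area.
Plume center vt = 0.21 × 2300 = 483 m, so the well at 380 m is 103 m upgradient of the peak.
√(4πDt) = 186.2 m, giving peak height M/(n_e·A·√(4πDt)) = 110/(0.36 × 170 × 186.2) = 0.009653 kg/m³.
(x−vt)²/(4Dt) = (-103)²/(4 × 1.2 × 2300) = 0.9610; exp(−0.9610) = 0.3825.
C = 0.009653 × 0.3825 = 0.00369 kg/m³.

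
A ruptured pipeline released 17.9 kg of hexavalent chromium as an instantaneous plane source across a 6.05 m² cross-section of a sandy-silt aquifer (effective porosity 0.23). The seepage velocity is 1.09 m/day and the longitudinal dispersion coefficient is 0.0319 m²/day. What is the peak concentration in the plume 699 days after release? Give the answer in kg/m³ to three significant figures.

0.768 kg/m³

The peak of an instantaneous 1D plume sits at x = vt; there the Gaussian factor is 1 and C_max = M/(n_e·A·√(4πDt)), where n_e·A is the pore area the mass is dissolved in.
√(4πDt) = √(4π × 0.0319 × 699) = 16.74 m, so C_max = 17.9/(0.23 × 6.05 × 16.74) = 0.768 kg/m³.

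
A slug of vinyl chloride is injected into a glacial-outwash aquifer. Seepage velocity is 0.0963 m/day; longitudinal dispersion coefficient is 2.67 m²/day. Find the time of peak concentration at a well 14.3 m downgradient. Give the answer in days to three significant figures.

For the 1D instantaneous-source solution, setting ∂C/∂t = 0 at fixed x gives v²t² + 2Dt − x² = 0, so t = (√(D² + v²x²) − D)/v².
√(D² + v²x²) = √(2.67² + 0.0963² × 14.3²) = 3.004; v² = 0.00927369.
t = (3.004 − 2.67)/0.00927369 = 36.0 days (vs. the pure-advection estimate x/v = 148 d).

36.0 days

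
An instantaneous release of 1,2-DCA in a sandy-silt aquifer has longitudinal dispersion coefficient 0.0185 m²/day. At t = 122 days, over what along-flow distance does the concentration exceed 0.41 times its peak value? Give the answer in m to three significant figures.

The plume is Gaussian with σ = √(2Dt) = √(2 × 0.0185 × 122) = 2.125 m.
C/C_peak = exp(−Δx²/(2σ²)) = 0.41 ⇒ Δx = σ·√(−2 ln 0.41) = 2.125 × 1.335 = 2.837 m.
Width = 2Δx = 5.67 m.

5.67 m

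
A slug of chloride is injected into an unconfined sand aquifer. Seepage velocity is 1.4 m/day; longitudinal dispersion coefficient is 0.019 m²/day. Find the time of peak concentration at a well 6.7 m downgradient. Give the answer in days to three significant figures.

4.78 days

For the 1D instantaneous-source solution, setting ∂C/∂t = 0 at fixed x gives v²t² + 2Dt − x² = 0, so t = (√(D² + v²x²) − D)/v².
√(D² + v²x²) = √(0.019² + 1.4² × 6.7²) = 9.380; v² = 1.96.
t = (9.380 − 0.019)/1.96 = 4.78 days (vs. the pure-advection estimate x/v = 4.79 d).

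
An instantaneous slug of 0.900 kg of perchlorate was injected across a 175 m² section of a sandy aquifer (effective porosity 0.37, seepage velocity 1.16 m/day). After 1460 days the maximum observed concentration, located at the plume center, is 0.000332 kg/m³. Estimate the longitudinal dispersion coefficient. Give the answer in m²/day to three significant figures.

0.0955 m²/day

At the plume center C_max = M/(n_e·A·√(4πDt)), so D = M²/(4πt·(n_e·A·C_max)²).
n_e·A·C_max = 0.37 × 175 × 0.000332 = 0.02150 kg/m.
D = 0.900²/(4π × 1460 × 0.02150²) = 0.0955 m²/day.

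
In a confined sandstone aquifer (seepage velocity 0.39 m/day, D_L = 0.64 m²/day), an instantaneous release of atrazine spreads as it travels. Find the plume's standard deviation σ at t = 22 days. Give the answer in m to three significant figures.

5.31 m

Dispersive spreading gives a Gaussian with σ² = 2Dt; advection only shifts the center.
σ = √(2 × 0.64 × 22) = 5.31 m.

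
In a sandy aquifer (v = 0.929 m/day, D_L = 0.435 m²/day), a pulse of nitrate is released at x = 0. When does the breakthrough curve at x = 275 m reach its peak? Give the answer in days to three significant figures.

296 days

For the 1D instantaneous-source solution, setting ∂C/∂t = 0 at fixed x gives v²t² + 2Dt − x² = 0, so t = (√(D² + v²x²) − D)/v².
√(D² + v²x²) = √(0.435² + 0.929² × 275²) = 255.5; v² = 0.863041.
t = (255.5 − 0.435)/0.863041 = 296 days (vs. the pure-advection estimate x/v = 296 d).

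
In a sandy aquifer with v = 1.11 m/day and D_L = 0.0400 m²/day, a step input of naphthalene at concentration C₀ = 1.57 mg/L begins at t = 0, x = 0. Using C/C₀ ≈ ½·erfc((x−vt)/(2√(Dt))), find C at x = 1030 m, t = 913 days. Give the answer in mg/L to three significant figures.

For a continuous step input, C/C₀ ≈ ½·erfc((x−vt)/(2√(Dt))).
vt = 1.11 × 913 = 1013.43 m and 2√(Dt) = 2√(0.0400 × 913) = 12.09 m.
Argument (x−vt)/(2√(Dt)) = (1030 − 1013.43)/12.09 = 1.371; ½·erfc(1.371) = 0.02626.
C = 1.57 × 0.02626 = 0.0412 mg/L.

0.0412 mg/L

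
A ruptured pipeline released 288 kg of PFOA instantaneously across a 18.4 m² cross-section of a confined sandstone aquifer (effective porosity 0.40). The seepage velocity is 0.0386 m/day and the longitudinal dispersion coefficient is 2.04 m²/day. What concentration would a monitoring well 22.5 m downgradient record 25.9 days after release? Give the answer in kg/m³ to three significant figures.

0.170 kg/m³

For an instantaneous plane source, C(x,t) = M/(n_e·A·√(4πDt)) · exp(−(x−vt)²/(4Dt)), with n_e·A the pore (flow) area.
Plume center vt = 0.0386 × 25.9 = 0.99974 m, so the well at 22.5 m is 21.50026 m downgradient of the peak.
√(4πDt) = 25.77 m, giving peak height M/(n_e·A·√(4πDt)) = 288/(0.40 × 18.4 × 25.77) = 1.518 kg/m³.
(x−vt)²/(4Dt) = (21.50026)²/(4 × 2.04 × 25.9) = 2.187; exp(−2.187) = 0.1123.
C = 1.518 × 0.1123 = 0.170 kg/m³.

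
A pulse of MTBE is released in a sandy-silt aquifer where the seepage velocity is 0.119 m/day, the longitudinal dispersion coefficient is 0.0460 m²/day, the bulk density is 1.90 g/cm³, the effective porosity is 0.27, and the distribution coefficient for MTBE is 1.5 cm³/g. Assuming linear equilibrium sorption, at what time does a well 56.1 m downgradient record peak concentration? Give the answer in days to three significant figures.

Retardation factor R = 1 + ρ_b·K_d/n = 1 + 1.90 × 1.5/0.27 = 11.56.
Sorption retards both mechanisms: v_R = v/R = 0.01029 m/day, D_R = D/R = 0.003979 m²/day.
Peak time from v_R²t² + 2D_R t − x² = 0: t = (√(D_R² + v_R²x²) − D_R)/v_R².
√(D_R² + v_R²x²) = √(0.003979² + 0.01029² × 56.1²) = 0.5773; v_R² = 0.0001059.
t = (0.5773 − 0.003979)/0.0001059 = 5410 days.

5410 days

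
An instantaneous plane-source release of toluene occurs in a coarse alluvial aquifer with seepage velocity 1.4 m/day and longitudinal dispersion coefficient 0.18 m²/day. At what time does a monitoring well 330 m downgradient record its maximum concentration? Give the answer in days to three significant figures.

For the 1D instantaneous-source solution, setting ∂C/∂t = 0 at fixed x gives v²t² + 2Dt − x² = 0, so t = (√(D² + v²x²) − D)/v².
√(D² + v²x²) = √(0.18² + 1.4² × 330²) = 462.0; v² = 1.96.
t = (462.0 − 0.18)/1.96 = 236 days (vs. the pure-advection estimate x/v = 236 d).

236 days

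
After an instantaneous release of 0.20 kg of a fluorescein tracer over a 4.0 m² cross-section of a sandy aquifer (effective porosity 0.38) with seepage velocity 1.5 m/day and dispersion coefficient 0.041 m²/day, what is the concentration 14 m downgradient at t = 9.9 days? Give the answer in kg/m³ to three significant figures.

For an instantaneous plane source, C(x,t) = M/(n_e·A·√(4πDt)) · exp(−(x−vt)²/(4Dt)), with n_e·A the pore (flow) area.
Plume center vt = 1.5 × 9.9 = 14.85 m, so the well at 14 m is 0.85 m upgradient of the peak.
√(4πDt) = 2.258 m, giving peak height M/(n_e·A·√(4πDt)) = 0.20/(0.38 × 4.0 × 2.258) = 0.05827 kg/m³.
(x−vt)²/(4Dt) = (-0.85)²/(4 × 0.041 × 9.9) = 0.4450; exp(−0.4450) = 0.6408.
C = 0.05827 × 0.6408 = 0.0373 kg/m³.

0.0373 kg/m³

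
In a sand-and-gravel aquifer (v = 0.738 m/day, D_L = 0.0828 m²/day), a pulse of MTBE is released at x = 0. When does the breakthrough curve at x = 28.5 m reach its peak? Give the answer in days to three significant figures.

38.5 days

For the 1D instantaneous-source solution, setting ∂C/∂t = 0 at fixed x gives v²t² + 2Dt − x² = 0, so t = (√(D² + v²x²) − D)/v².
√(D² + v²x²) = √(0.0828² + 0.738² × 28.5²) = 21.03; v² = 0.544644.
t = (21.03 − 0.0828)/0.544644 = 38.5 days (vs. the pure-advection estimate x/v = 38.6 d).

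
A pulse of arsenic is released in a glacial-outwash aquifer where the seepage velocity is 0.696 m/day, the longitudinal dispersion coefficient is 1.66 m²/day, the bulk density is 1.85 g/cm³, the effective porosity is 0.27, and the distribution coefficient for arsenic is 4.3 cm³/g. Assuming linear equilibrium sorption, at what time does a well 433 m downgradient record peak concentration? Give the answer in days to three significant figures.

18800 days

Retardation factor R = 1 + ρ_b·K_d/n = 1 + 1.85 × 4.3/0.27 = 30.46.
Sorption retards both mechanisms: v_R = v/R = 0.02285 m/day, D_R = D/R = 0.05450 m²/day.
Peak time from v_R²t² + 2D_R t − x² = 0: t = (√(D_R² + v_R²x²) − D_R)/v_R².
√(D_R² + v_R²x²) = √(0.05450² + 0.02285² × 433²) = 9.894; v_R² = 0.0005221.
t = (9.894 − 0.05450)/0.0005221 = 18800 days.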